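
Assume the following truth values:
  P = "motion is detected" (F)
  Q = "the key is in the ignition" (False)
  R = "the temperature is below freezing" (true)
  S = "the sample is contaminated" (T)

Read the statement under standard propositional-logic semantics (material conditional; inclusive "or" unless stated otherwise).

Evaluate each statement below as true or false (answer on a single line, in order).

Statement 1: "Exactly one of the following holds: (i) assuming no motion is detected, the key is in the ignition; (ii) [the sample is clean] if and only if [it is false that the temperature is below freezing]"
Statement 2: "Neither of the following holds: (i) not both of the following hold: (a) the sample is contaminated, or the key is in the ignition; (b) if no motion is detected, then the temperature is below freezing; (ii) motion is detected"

Statement 1 True; Statement 2 True

Statement 1: Parsed as (~P -> Q) xor (~S <-> ~R)

~P = ~F = T
~P -> Q = T -> F = F
~S = ~T = F
~R = ~T = F
~S <-> ~R = F <-> F = T
(~P -> Q) xor (~S <-> ~R) = F xor T = T
Thus Statement 1 is true.

Statement 2: In symbols: ((S | Q) nand (~P -> R)) nor P

S | Q = T | F = T
~P = ~F = T
~P -> R = T -> T = T
(S | Q) nand (~P -> R) = T nand T = F
((S | Q) nand (~P -> R)) nor P = F nor F = T
So Statement 2 is true.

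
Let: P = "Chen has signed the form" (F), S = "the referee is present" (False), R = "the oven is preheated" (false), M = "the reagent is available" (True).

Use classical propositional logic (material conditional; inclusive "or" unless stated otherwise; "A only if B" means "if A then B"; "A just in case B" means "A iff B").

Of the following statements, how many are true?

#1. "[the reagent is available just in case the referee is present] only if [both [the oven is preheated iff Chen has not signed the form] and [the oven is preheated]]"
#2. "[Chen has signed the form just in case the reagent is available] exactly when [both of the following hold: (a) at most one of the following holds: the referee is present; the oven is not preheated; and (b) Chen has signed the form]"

2

#1: In symbols: (M <-> S) -> ((R <-> ~P) & R)

M <-> S = T <-> F = F
~P = ~F = T
R <-> ~P = F <-> T = F
(R <-> ~P) & R = F & F = F
(M <-> S) -> ((R <-> ~P) & R) = F -> F = T
So #1 is true.

#2: Parsed as (P <-> M) <-> ((S nand ~R) & P)

P <-> M = F <-> T = F
~R = ~F = T
S nand ~R = F nand T = T
(S nand ~R) & P = T & F = F
(P <-> M) <-> ((S nand ~R) & P) = F <-> F = T
Hence #2 is true.

2 of the 2 statements are true (#1, #2).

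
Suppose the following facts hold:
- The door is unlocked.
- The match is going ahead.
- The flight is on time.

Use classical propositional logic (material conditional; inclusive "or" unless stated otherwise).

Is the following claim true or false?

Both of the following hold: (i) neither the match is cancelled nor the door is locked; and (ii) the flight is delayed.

false

Let Q = "the match is cancelled" (False), P = "the door is locked" (False), R = "the flight is delayed" (False).
This is (Q nor P) and R.

Q nor P = False nor False = True
(Q nor P) and R = True and False = False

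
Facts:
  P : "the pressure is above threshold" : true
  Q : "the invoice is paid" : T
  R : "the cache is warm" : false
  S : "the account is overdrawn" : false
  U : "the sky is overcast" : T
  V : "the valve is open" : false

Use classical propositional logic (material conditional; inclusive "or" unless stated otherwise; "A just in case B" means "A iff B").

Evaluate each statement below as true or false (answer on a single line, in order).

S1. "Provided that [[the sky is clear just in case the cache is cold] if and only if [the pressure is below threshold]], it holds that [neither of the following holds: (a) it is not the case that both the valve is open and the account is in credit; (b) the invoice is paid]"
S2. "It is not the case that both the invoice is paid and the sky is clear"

S1 F / S2 T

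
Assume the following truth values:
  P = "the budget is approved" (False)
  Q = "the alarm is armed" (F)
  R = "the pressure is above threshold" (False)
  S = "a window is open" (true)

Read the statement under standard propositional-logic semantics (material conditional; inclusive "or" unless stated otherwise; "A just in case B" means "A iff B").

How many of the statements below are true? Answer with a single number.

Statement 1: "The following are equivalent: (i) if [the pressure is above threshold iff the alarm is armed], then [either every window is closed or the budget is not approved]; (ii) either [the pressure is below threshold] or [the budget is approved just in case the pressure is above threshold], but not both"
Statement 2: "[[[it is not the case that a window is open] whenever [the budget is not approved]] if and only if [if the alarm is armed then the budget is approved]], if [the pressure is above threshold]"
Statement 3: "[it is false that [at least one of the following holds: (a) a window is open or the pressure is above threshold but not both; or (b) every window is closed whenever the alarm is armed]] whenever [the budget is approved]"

Statement 1: This is ((R iff Q) -> (not S or not P)) iff (not R xor (P iff R)).

R iff Q = False iff False = True
not S = not True = False
not P = not False = True
not S or not P = False or True = True
(R iff Q) -> (not S or not P) = True -> True = True
not R = not False = True
P iff R = False iff False = True
not R xor (P iff R) = True xor True = False
((R iff Q) -> (not S or not P)) iff (not R xor (P iff R)) = True iff False = False
Hence Statement 1 is false.

Statement 2: In symbols: R -> ((not P -> not S) iff (Q -> P))

not P = not False = True
not S = not True = False
not P -> not S = True -> False = False
Q -> P = False -> False = True
(not P -> not S) iff (Q -> P) = False iff True = False
R -> ((not P -> not S) iff (Q -> P)) = False -> False = True
Thus Statement 2 is true.

Statement 3: Formalization: P -> not ((S xor R) or (Q -> not S))

S xor R = True xor False = True
not S = not True = False
Q -> not S = False -> False = True
(S xor R) or (Q -> not S) = True or True = True
not ((S xor R) or (Q -> not S)) = not True = False
P -> not ((S xor R) or (Q -> not S)) = False -> False = True
Thus Statement 3 is true.

2 of the 3 statements are true (Statement 2, Statement 3).

2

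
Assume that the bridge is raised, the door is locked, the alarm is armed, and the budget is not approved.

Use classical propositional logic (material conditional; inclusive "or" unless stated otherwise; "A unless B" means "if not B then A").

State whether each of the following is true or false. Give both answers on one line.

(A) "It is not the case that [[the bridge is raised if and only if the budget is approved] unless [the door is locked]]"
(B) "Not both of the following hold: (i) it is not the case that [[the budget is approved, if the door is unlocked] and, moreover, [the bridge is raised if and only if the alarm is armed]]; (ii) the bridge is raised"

(A) false; (B) true

Let P = "the bridge is raised" (T), S = "the budget is approved" (F), Q = "the door is locked" (T), R = "the alarm is armed" (T).

(A): Parsed as ¬((P ↔ S) ∨ Q)

P ↔ S = T ↔ F = F
(P ↔ S) ∨ Q = F ∨ T = T
¬((P ↔ S) ∨ Q) = ¬T = F
Thus (A) is false.

(B): In symbols: ¬((¬Q → S) ∧ (P ↔ R)) ↑ P

¬Q = ¬T = F
¬Q → S = F → F = T
P ↔ R = T ↔ T = T
(¬Q → S) ∧ (P ↔ R) = T ∧ T = T
¬((¬Q → S) ∧ (P ↔ R)) = ¬T = F
¬((¬Q → S) ∧ (P ↔ R)) ↑ P = F ↑ T = T
So (B) is true.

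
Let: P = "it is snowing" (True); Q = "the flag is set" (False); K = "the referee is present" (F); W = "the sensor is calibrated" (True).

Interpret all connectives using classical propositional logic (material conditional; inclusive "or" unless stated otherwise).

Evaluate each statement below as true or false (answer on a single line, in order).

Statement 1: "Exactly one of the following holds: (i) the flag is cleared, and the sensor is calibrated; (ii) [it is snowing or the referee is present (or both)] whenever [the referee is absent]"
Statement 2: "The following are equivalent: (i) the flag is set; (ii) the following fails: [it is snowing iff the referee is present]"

Statement 1: This is (¬Q ∧ W) ⊕ (¬K → (P ∨ K)).

¬Q = ¬F = T
¬Q ∧ W = T ∧ T = T
¬K = ¬F = T
P ∨ K = T ∨ F = T
¬K → (P ∨ K) = T → T = T
(¬Q ∧ W) ⊕ (¬K → (P ∨ K)) = T ⊕ T = F
Thus Statement 1 is false.

Statement 2: This is Q ↔ ¬(P ↔ K).

P ↔ K = T ↔ F = F
¬(P ↔ K) = ¬F = T
Q ↔ ¬(P ↔ K) = F ↔ T = F
Hence Statement 2 is false.

Statement 1 false, Statement 2 false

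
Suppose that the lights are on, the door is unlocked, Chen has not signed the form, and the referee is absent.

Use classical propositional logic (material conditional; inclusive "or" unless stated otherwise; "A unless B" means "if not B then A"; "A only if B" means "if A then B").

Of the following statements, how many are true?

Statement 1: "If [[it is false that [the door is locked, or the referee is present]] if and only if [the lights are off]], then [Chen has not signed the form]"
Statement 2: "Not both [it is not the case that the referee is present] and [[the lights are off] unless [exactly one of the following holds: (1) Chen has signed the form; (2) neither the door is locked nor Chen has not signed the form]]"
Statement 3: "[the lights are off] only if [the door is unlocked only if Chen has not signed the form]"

Let Q = "the door is locked" (False), N = "the referee is present" (False), L = "the lights are on" (True), M = "Chen has signed the form" (False).

Statement 1: Parsed as (not (Q or N) iff not L) -> not M

Q or N = False or False = False
not (Q or N) = not False = True
not L = not True = False
not (Q or N) iff not L = True iff False = False
not M = not False = True
(not (Q or N) iff not L) -> not M = False -> True = True
So Statement 1 is true.

Statement 2: Parsed as not N nand (not L or (M xor (Q nor not M)))

not N = not False = True
not L = not True = False
not M = not False = True
Q nor not M = False nor True = False
M xor (Q nor not M) = False xor False = False
not L or (M xor (Q nor not M)) = False or False = False
not N nand (not L or (M xor (Q nor not M))) = True nand False = True
Hence Statement 2 is true.

Statement 3: Parsed as not L -> (not Q -> not M)

not L = not True = False
not Q = not False = True
not M = not False = True
not Q -> not M = True -> True = True
not L -> (not Q -> not M) = False -> True = True
Thus Statement 3 is true.

3 of the 3 statements are true (Statement 1, Statement 2, Statement 3).

3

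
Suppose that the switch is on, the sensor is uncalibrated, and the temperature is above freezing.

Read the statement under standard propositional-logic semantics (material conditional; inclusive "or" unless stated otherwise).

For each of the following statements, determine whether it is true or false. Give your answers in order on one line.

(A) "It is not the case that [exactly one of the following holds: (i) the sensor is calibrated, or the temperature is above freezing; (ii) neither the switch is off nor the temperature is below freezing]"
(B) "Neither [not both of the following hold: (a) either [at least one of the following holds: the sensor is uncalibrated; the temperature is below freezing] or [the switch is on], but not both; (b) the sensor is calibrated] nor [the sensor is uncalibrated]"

Let Q = "the sensor is calibrated" (False), R = "the temperature is below freezing" (False), P = "the switch is on" (True).

(A): Formalization: not ((Q or not R) xor (not P nor R))

not R = not False = True
Q or not R = False or True = True
not P = not True = False
not P nor R = False nor False = True
(Q or not R) xor (not P nor R) = True xor True = False
not ((Q or not R) xor (not P nor R)) = not False = True
Hence (A) is true.

(B): Formalization: (((not Q or R) xor P) nand Q) nor not Q

not Q = not False = True
not Q or R = True or False = True
(not Q or R) xor P = True xor True = False
((not Q or R) xor P) nand Q = False nand False = True
not Q = not False = True
(((not Q or R) xor P) nand Q) nor not Q = True nor True = False
Thus (B) is false.

(A) true; (B) false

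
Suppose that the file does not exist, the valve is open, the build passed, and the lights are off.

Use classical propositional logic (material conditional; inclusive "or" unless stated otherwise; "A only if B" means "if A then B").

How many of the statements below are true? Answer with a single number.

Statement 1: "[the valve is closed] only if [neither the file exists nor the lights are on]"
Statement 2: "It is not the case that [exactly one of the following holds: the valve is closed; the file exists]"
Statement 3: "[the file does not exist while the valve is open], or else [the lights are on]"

3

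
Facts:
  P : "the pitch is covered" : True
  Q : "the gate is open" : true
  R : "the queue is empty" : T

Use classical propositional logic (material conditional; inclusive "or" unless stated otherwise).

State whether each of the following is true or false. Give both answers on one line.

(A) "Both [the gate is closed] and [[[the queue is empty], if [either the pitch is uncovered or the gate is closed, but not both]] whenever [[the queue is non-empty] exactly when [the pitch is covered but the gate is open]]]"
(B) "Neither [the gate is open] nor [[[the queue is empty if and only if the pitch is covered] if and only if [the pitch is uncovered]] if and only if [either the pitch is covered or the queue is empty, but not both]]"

(A) False; (B) False

(A): This is ~Q & ((~R <-> (P & Q)) -> ((~P xor ~Q) -> R)).

~Q = ~T = F
~R = ~T = F
P & Q = T & T = T
~R <-> (P & Q) = F <-> T = F
~P = ~T = F
~Q = ~T = F
~P xor ~Q = F xor F = F
(~P xor ~Q) -> R = F -> T = T
(~R <-> (P & Q)) -> ((~P xor ~Q) -> R) = F -> T = T
~Q & ((~R <-> (P & Q)) -> ((~P xor ~Q) -> R)) = F & T = F
Hence (A) is false.

(B): Formalization: Q nor (((R <-> P) <-> ~P) <-> (P xor R))

R <-> P = T <-> T = T
~P = ~T = F
(R <-> P) <-> ~P = T <-> F = F
P xor R = T xor T = F
((R <-> P) <-> ~P) <-> (P xor R) = F <-> F = T
Q nor (((R <-> P) <-> ~P) <-> (P xor R)) = T nor T = F
Hence (B) is false.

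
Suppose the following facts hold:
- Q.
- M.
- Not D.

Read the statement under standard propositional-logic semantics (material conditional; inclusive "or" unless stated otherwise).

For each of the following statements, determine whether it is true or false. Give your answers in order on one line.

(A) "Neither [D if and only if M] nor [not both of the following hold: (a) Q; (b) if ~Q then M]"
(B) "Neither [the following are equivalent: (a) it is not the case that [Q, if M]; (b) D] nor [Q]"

(A): In symbols: (D <-> M) nor (Q nand (~Q -> M))

D <-> M = F <-> T = F
~Q = ~T = F
~Q -> M = F -> T = T
Q nand (~Q -> M) = T nand T = F
(D <-> M) nor (Q nand (~Q -> M)) = F nor F = T
So (A) is true.

(B): This is (~(M -> Q) <-> D) nor Q.

M -> Q = T -> T = T
~(M -> Q) = ~T = F
~(M -> Q) <-> D = F <-> F = T
(~(M -> Q) <-> D) nor Q = T nor T = F
Hence (B) is false.

(A) true, (B) false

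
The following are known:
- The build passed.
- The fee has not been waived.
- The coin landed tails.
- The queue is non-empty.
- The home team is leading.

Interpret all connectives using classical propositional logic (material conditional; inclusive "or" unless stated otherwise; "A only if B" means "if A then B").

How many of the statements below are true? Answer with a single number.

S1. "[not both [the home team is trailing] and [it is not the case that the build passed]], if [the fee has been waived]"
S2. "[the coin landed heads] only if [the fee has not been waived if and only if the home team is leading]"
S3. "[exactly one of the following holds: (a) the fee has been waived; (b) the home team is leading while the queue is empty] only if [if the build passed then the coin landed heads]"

Let Q = "the fee has been waived" (F), U = "the home team is leading" (T), P = "the build passed" (T), R = "the coin landed heads" (F), S = "the queue is empty" (F).

S1: Parsed as Q -> (~U nand ~P)

~U = ~T = F
~P = ~T = F
~U nand ~P = F nand F = T
Q -> (~U nand ~P) = F -> T = T
So S1 is true.

S2: Formalization: R -> (~Q <-> U)

~Q = ~F = T
~Q <-> U = T <-> T = T
R -> (~Q <-> U) = F -> T = T
So S2 is true.

S3: Parsed as (Q xor (U & S)) -> (P -> R)

U & S = T & F = F
Q xor (U & S) = F xor F = F
P -> R = T -> F = F
(Q xor (U & S)) -> (P -> R) = F -> F = T
Hence S3 is true.

True statements: 3.

3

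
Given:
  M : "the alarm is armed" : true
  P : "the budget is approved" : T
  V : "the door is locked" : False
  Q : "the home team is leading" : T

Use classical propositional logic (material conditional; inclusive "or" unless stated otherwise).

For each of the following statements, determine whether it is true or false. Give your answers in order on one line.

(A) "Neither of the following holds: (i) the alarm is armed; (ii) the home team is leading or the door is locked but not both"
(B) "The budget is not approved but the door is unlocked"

(A) F, (B) F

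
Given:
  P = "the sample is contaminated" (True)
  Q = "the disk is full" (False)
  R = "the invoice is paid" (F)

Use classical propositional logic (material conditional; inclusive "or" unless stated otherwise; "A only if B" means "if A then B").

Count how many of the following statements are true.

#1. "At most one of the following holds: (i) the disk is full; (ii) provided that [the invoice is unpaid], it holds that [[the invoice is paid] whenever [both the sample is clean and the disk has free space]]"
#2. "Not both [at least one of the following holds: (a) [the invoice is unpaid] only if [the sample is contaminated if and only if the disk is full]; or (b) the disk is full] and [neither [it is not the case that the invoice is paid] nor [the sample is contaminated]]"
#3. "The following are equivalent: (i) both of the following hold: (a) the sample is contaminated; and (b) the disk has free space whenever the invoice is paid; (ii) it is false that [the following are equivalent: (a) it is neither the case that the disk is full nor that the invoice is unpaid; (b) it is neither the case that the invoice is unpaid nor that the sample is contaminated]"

#1: Formalization: Q ↑ (¬R → ((¬P ∧ ¬Q) → R))

¬R = ¬F = T
¬P = ¬T = F
¬Q = ¬F = T
¬P ∧ ¬Q = F ∧ T = F
(¬P ∧ ¬Q) → R = F → F = T
¬R → ((¬P ∧ ¬Q) → R) = T → T = T
Q ↑ (¬R → ((¬P ∧ ¬Q) → R)) = F ↑ T = T
Thus #1 is true.

#2: Parsed as ((¬R → (P ↔ Q)) ∨ Q) ↑ (¬R ↓ P)

¬R = ¬F = T
P ↔ Q = T ↔ F = F
¬R → (P ↔ Q) = T → F = F
(¬R → (P ↔ Q)) ∨ Q = F ∨ F = F
¬R = ¬F = T
¬R ↓ P = T ↓ T = F
((¬R → (P ↔ Q)) ∨ Q) ↑ (¬R ↓ P) = F ↑ F = T
Hence #2 is true.

#3: This is (P ∧ (R → ¬Q)) ↔ ¬((Q ↓ ¬R) ↔ (¬R ↓ P)).

¬Q = ¬F = T
R → ¬Q = F → T = T
P ∧ (R → ¬Q) = T ∧ T = T
¬R = ¬F = T
Q ↓ ¬R = F ↓ T = F
¬R = ¬F = T
¬R ↓ P = T ↓ T = F
(Q ↓ ¬R) ↔ (¬R ↓ P) = F ↔ F = T
¬((Q ↓ ¬R) ↔ (¬R ↓ P)) = ¬T = F
(P ∧ (R → ¬Q)) ↔ ¬((Q ↓ ¬R) ↔ (¬R ↓ P)) = T ↔ F = F
Thus #3 is false.

Count: 2.

2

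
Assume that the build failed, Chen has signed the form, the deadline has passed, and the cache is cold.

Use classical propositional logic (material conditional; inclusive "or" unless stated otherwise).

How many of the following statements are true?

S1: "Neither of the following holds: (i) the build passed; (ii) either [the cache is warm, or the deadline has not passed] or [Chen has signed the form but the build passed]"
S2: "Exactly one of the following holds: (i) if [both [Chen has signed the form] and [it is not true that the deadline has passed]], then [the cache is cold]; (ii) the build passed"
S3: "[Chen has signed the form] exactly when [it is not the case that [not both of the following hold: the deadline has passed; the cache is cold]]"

Let P = "the build passed" (F), S = "the cache is warm" (F), R = "the deadline has passed" (T), Q = "Chen has signed the form" (T).

S1: In symbols: P ↓ ((S ∨ ¬R) ∨ (Q ∧ P))

¬R = ¬T = F
S ∨ ¬R = F ∨ F = F
Q ∧ P = T ∧ F = F
(S ∨ ¬R) ∨ (Q ∧ P) = F ∨ F = F
P ↓ ((S ∨ ¬R) ∨ (Q ∧ P)) = F ↓ F = T
Thus S1 is true.

S2: Formalization: ((Q ∧ ¬R) → ¬S) ⊕ P

¬R = ¬T = F
Q ∧ ¬R = T ∧ F = F
¬S = ¬F = T
(Q ∧ ¬R) → ¬S = F → T = T
((Q ∧ ¬R) → ¬S) ⊕ P = T ⊕ F = T
Hence S2 is true.

S3: Parsed as Q ↔ ¬(R ↑ ¬S)

¬S = ¬F = T
R ↑ ¬S = T ↑ T = F
¬(R ↑ ¬S) = ¬F = T
Q ↔ ¬(R ↑ ¬S) = T ↔ T = T
Hence S3 is true.

Count: 3.

3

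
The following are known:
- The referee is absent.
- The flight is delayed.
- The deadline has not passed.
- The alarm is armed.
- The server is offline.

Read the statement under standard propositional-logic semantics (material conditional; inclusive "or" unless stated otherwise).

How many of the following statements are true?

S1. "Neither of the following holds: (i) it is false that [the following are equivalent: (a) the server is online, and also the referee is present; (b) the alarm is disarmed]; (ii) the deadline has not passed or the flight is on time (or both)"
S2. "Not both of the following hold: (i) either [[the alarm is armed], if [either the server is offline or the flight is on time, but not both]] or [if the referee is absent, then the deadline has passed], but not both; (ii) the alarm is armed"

Let R = "the server is online" (F), L = "the referee is present" (F), H = "the alarm is armed" (T), M = "the deadline has passed" (F), S = "the flight is delayed" (T).

S1: In symbols: ¬((R ∧ L) ↔ ¬H) ↓ (¬M ∨ ¬S)

R ∧ L = F ∧ F = F
¬H = ¬T = F
(R ∧ L) ↔ ¬H = F ↔ F = T
¬((R ∧ L) ↔ ¬H) = ¬T = F
¬M = ¬F = T
¬S = ¬T = F
¬M ∨ ¬S = T ∨ F = T
¬((R ∧ L) ↔ ¬H) ↓ (¬M ∨ ¬S) = F ↓ T = F
Thus S1 is false.

S2: Formalization: (((¬R ⊕ ¬S) → H) ⊕ (¬L → M)) ↑ H

¬R = ¬F = T
¬S = ¬T = F
¬R ⊕ ¬S = T ⊕ F = T
(¬R ⊕ ¬S) → H = T → T = T
¬L = ¬F = T
¬L → M = T → F = F
((¬R ⊕ ¬S) → H) ⊕ (¬L → M) = T ⊕ F = T
(((¬R ⊕ ¬S) → H) ⊕ (¬L → M)) ↑ H = T ↑ T = F
Thus S2 is false.

Count: 0.

0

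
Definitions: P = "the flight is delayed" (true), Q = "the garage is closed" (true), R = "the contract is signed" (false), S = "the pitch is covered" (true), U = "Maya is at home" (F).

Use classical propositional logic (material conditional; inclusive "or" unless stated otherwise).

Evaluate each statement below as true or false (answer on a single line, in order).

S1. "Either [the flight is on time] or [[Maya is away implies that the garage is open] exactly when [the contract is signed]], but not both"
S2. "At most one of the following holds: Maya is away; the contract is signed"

S1 T, S2 T

S1: Parsed as ~P xor ((~U -> ~Q) <-> R)

~P = ~T = F
~U = ~F = T
~Q = ~T = F
~U -> ~Q = T -> F = F
(~U -> ~Q) <-> R = F <-> F = T
~P xor ((~U -> ~Q) <-> R) = F xor T = T
Thus S1 is true.

S2: Parsed as ~U nand R

~U = ~F = T
~U nand R = T nand F = T
So S2 is true.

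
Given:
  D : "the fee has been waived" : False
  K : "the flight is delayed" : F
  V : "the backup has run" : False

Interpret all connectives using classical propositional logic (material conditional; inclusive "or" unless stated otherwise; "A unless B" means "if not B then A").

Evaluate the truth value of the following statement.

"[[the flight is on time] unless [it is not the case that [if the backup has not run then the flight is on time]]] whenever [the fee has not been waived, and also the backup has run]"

The statement is true.

This is (~D & V) -> (~K | ~(~V -> ~K)).

~D = ~F = T
~D & V = T & F = F
~K = ~F = T
~V = ~F = T
~K = ~F = T
~V -> ~K = T -> T = T
~(~V -> ~K) = ~T = F
~K | ~(~V -> ~K) = T | F = T
(~D & V) -> (~K | ~(~V -> ~K)) = F -> T = T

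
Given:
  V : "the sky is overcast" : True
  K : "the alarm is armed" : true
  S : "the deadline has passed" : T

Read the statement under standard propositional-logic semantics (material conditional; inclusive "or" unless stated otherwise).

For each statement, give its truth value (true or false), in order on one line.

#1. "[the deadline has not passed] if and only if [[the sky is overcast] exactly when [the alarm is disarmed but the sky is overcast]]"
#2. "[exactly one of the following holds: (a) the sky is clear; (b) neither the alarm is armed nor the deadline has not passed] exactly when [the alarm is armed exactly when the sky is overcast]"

#1 T; #2 F

#1: This is ~S <-> (V <-> (~K & V)).

~S = ~T = F
~K = ~T = F
~K & V = F & T = F
V <-> (~K & V) = T <-> F = F
~S <-> (V <-> (~K & V)) = F <-> F = T
Hence #1 is true.

#2: Parsed as (~V xor (K nor ~S)) <-> (K <-> V)

~V = ~T = F
~S = ~T = F
K nor ~S = T nor F = F
~V xor (K nor ~S) = F xor F = F
K <-> V = T <-> T = T
(~V xor (K nor ~S)) <-> (K <-> V) = F <-> T = F
Hence #2 is false.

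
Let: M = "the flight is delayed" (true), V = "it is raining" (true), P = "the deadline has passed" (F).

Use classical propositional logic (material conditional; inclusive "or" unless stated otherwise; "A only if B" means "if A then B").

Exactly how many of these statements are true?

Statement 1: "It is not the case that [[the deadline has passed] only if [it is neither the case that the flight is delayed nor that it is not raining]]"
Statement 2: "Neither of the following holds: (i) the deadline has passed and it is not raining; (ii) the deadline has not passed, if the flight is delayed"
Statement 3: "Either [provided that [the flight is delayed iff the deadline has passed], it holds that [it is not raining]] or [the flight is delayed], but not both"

Statement 1: Formalization: ¬(P → (M ↓ ¬V))

¬V = ¬T = F
M ↓ ¬V = T ↓ F = F
P → (M ↓ ¬V) = F → F = T
¬(P → (M ↓ ¬V)) = ¬T = F
Thus Statement 1 is false.

Statement 2: In symbols: (P ∧ ¬V) ↓ (M → ¬P)

¬V = ¬T = F
P ∧ ¬V = F ∧ F = F
¬P = ¬F = T
M → ¬P = T → T = T
(P ∧ ¬V) ↓ (M → ¬P) = F ↓ T = F
Hence Statement 2 is false.

Statement 3: This is ((M ↔ P) → ¬V) ⊕ M.

M ↔ P = T ↔ F = F
¬V = ¬T = F
(M ↔ P) → ¬V = F → F = T
((M ↔ P) → ¬V) ⊕ M = T ⊕ T = F
Hence Statement 3 is false.

Count: 0.

0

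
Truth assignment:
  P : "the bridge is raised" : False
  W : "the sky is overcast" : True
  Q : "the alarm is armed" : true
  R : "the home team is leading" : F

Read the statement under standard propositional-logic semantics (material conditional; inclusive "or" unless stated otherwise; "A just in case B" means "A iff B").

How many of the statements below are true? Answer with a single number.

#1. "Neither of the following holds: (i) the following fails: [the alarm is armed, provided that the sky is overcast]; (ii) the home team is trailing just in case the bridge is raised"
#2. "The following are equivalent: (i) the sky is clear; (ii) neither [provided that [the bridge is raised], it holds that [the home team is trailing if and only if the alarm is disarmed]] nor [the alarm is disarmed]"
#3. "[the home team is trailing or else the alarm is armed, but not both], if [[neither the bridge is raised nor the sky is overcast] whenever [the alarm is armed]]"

3

#1: Formalization: ~(W -> Q) nor (~R <-> P)

W -> Q = T -> T = T
~(W -> Q) = ~T = F
~R = ~F = T
~R <-> P = T <-> F = F
~(W -> Q) nor (~R <-> P) = F nor F = T
Hence #1 is true.

#2: In symbols: ~W <-> ((P -> (~R <-> ~Q)) nor ~Q)

~W = ~T = F
~R = ~F = T
~Q = ~T = F
~R <-> ~Q = T <-> F = F
P -> (~R <-> ~Q) = F -> F = T
~Q = ~T = F
(P -> (~R <-> ~Q)) nor ~Q = T nor F = F
~W <-> ((P -> (~R <-> ~Q)) nor ~Q) = F <-> F = T
So #2 is true.

#3: This is (Q -> (P nor W)) -> (~R xor Q).

P nor W = F nor T = F
Q -> (P nor W) = T -> F = F
~R = ~F = T
~R xor Q = T xor T = F
(Q -> (P nor W)) -> (~R xor Q) = F -> F = T
So #3 is true.

True statements: 3.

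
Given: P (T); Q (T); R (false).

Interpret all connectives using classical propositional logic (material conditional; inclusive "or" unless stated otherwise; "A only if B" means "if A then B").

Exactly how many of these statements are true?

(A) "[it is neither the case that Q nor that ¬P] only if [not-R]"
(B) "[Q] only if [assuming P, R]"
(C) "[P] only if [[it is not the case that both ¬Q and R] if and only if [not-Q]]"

(A): Formalization: (Q ↓ ¬P) → ¬R

¬P = ¬T = F
Q ↓ ¬P = T ↓ F = F
¬R = ¬F = T
(Q ↓ ¬P) → ¬R = F → T = T
Thus (A) is true.

(B): Formalization: Q → (P → R)

P → R = T → F = F
Q → (P → R) = T → F = F
Hence (B) is false.

(C): Parsed as P → ((¬Q ↑ R) ↔ ¬Q)

¬Q = ¬T = F
¬Q ↑ R = F ↑ F = T
¬Q = ¬T = F
(¬Q ↑ R) ↔ ¬Q = T ↔ F = F
P → ((¬Q ↑ R) ↔ ¬Q) = T → F = F
So (C) is false.

True statements: 1 ((A)).

1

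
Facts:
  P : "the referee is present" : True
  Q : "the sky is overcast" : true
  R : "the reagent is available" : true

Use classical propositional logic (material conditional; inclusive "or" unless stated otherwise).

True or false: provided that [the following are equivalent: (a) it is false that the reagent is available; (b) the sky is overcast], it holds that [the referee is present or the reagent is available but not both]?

The statement is true.

Formalization: (¬R ↔ Q) → (P ⊕ R)

¬R = ¬T = F
¬R ↔ Q = F ↔ T = F
P ⊕ R = T ⊕ T = F
(¬R ↔ Q) → (P ⊕ R) = F → F = T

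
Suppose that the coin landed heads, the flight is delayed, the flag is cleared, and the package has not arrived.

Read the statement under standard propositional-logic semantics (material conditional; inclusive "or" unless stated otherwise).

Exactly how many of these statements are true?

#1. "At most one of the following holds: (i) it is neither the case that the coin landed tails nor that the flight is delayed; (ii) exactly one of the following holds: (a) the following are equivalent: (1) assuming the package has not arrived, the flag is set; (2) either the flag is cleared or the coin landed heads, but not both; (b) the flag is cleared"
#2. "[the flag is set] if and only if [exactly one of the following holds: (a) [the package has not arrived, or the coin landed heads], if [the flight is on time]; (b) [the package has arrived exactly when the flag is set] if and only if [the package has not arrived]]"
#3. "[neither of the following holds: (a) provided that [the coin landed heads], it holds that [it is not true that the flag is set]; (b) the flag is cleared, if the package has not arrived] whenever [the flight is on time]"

3

Let P = "the coin landed heads" (True), Q = "the flight is delayed" (True), S = "the package has arrived" (False), R = "the flag is set" (False).

#1: This is (not P nor Q) nand (((not S -> R) iff (not R xor P)) xor not R).

not P = not True = False
not P nor Q = False nor True = False
not S = not False = True
not S -> R = True -> False = False
not R = not False = True
not R xor P = True xor True = False
(not S -> R) iff (not R xor P) = False iff False = True
not R = not False = True
((not S -> R) iff (not R xor P)) xor not R = True xor True = False
(not P nor Q) nand (((not S -> R) iff (not R xor P)) xor not R) = False nand False = True
Hence #1 is true.

#2: This is R iff ((not Q -> (not S or P)) xor ((S iff R) iff not S)).

not Q = not True = False
not S = not False = True
not S or P = True or True = True
not Q -> (not S or P) = False -> True = True
S iff R = False iff False = True
not S = not False = True
(S iff R) iff not S = True iff True = True
(not Q -> (not S or P)) xor ((S iff R) iff not S) = True xor True = False
R iff ((not Q -> (not S or P)) xor ((S iff R) iff not S)) = False iff False = True
Hence #2 is true.

#3: In symbols: not Q -> ((P -> not R) nor (not S -> not R))

not Q = not True = False
not R = not False = True
P -> not R = True -> True = True
not S = not False = True
not R = not False = True
not S -> not R = True -> True = True
(P -> not R) nor (not S -> not R) = True nor True = False
not Q -> ((P -> not R) nor (not S -> not R)) = False -> False = True
Thus #3 is true.

3 of the 3 statements are true (#1, #2, #3).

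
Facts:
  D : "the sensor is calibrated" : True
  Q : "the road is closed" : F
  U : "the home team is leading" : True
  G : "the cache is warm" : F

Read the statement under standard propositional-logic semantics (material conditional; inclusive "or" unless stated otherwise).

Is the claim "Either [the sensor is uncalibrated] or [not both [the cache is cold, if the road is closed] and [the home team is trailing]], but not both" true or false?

The statement is true.

Values: D=T, Q=F, G=F, U=T.
This is ~D xor ((Q -> ~G) nand ~U).

~D = ~T = F
~G = ~F = T
Q -> ~G = F -> T = T
~U = ~T = F
(Q -> ~G) nand ~U = T nand F = T
~D xor ((Q -> ~G) nand ~U) = F xor T = T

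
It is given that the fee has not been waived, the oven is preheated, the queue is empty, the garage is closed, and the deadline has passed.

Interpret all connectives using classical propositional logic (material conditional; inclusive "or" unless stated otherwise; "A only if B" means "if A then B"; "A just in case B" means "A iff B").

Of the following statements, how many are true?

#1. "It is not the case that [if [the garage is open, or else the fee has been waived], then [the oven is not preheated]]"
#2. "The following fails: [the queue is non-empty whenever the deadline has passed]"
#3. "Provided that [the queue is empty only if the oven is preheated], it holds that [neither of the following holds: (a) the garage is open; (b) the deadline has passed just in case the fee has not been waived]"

1

Let S = "the garage is closed" (T), P = "the fee has been waived" (F), Q = "the oven is preheated" (T), U = "the deadline has passed" (T), R = "the queue is empty" (T).

#1: This is ~((~S | P) -> ~Q).

~S = ~T = F
~S | P = F | F = F
~Q = ~T = F
(~S | P) -> ~Q = F -> F = T
~((~S | P) -> ~Q) = ~T = F
Hence #1 is false.

#2: This is ~(U -> ~R).

~R = ~T = F
U -> ~R = T -> F = F
~(U -> ~R) = ~F = T
Hence #2 is true.

#3: Parsed as (R -> Q) -> (~S nor (U <-> ~P))

R -> Q = T -> T = T
~S = ~T = F
~P = ~F = T
U <-> ~P = T <-> T = T
~S nor (U <-> ~P) = F nor T = F
(R -> Q) -> (~S nor (U <-> ~P)) = T -> F = F
Hence #3 is false.

True statements: 1 (#2).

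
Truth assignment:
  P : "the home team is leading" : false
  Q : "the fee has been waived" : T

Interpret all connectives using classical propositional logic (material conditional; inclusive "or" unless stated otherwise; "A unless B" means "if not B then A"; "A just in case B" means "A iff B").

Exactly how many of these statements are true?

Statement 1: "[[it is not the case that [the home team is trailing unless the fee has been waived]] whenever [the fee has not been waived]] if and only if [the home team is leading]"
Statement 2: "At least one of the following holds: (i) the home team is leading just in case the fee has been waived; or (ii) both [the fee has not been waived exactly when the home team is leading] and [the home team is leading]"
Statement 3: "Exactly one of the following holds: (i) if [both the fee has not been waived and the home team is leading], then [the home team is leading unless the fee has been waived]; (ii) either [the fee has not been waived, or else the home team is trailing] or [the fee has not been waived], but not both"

0

Statement 1: This is (¬Q → ¬(¬P ∨ Q)) ↔ P.

¬Q = ¬T = F
¬P = ¬F = T
¬P ∨ Q = T ∨ T = T
¬(¬P ∨ Q) = ¬T = F
¬Q → ¬(¬P ∨ Q) = F → F = T
(¬Q → ¬(¬P ∨ Q)) ↔ P = T ↔ F = F
So Statement 1 is false.

Statement 2: Formalization: (P ↔ Q) ∨ ((¬Q ↔ P) ∧ P)

P ↔ Q = F ↔ T = F
¬Q = ¬T = F
¬Q ↔ P = F ↔ F = T
(¬Q ↔ P) ∧ P = T ∧ F = F
(P ↔ Q) ∨ ((¬Q ↔ P) ∧ P) = F ∨ F = F
So Statement 2 is false.

Statement 3: Parsed as ((¬Q ∧ P) → (P ∨ Q)) ⊕ ((¬Q ∨ ¬P) ⊕ ¬Q)

¬Q = ¬T = F
¬Q ∧ P = F ∧ F = F
P ∨ Q = F ∨ T = T
(¬Q ∧ P) → (P ∨ Q) = F → T = T
¬Q = ¬T = F
¬P = ¬F = T
¬Q ∨ ¬P = F ∨ T = T
¬Q = ¬T = F
(¬Q ∨ ¬P) ⊕ ¬Q = T ⊕ F = T
((¬Q ∧ P) → (P ∨ Q)) ⊕ ((¬Q ∨ ¬P) ⊕ ¬Q) = T ⊕ T = F
Thus Statement 3 is false.

Count: 0.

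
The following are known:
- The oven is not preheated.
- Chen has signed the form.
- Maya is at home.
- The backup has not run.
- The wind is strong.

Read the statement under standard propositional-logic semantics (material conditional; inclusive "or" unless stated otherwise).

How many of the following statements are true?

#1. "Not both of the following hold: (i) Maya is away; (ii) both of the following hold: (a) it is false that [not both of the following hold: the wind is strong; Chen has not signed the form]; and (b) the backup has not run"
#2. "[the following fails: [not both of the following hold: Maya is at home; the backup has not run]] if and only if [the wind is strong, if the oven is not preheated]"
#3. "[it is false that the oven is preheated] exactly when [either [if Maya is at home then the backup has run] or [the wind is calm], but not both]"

2

Let V = "Maya is at home" (T), G = "the wind is strong" (T), N = "Chen has signed the form" (T), S = "the backup has run" (F), H = "the oven is preheated" (F).

#1: Parsed as ¬V ↑ (¬(G ↑ ¬N) ∧ ¬S)

¬V = ¬T = F
¬N = ¬T = F
G ↑ ¬N = T ↑ F = T
¬(G ↑ ¬N) = ¬T = F
¬S = ¬F = T
¬(G ↑ ¬N) ∧ ¬S = F ∧ T = F
¬V ↑ (¬(G ↑ ¬N) ∧ ¬S) = F ↑ F = T
Thus #1 is true.

#2: Formalization: ¬(V ↑ ¬S) ↔ (¬H → G)

¬S = ¬F = T
V ↑ ¬S = T ↑ T = F
¬(V ↑ ¬S) = ¬F = T
¬H = ¬F = T
¬H → G = T → T = T
¬(V ↑ ¬S) ↔ (¬H → G) = T ↔ T = T
So #2 is true.

#3: Parsed as ¬H ↔ ((V → S) ⊕ ¬G)

¬H = ¬F = T
V → S = T → F = F
¬G = ¬T = F
(V → S) ⊕ ¬G = F ⊕ F = F
¬H ↔ ((V → S) ⊕ ¬G) = T ↔ F = F
So #3 is false.

Count: 2.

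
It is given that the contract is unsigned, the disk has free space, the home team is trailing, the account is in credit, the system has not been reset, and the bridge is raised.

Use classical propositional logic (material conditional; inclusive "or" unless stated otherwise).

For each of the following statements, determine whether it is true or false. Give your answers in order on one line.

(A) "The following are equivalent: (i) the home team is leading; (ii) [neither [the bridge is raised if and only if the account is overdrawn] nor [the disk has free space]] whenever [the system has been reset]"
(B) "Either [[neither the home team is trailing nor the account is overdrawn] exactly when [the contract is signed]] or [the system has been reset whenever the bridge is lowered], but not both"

Let R = "the home team is leading" (F), U = "the system has been reset" (F), V = "the bridge is raised" (T), S = "the account is overdrawn" (F), Q = "the disk is full" (F), P = "the contract is signed" (F).

(A): This is R <-> (U -> ((V <-> S) nor ~Q)).

V <-> S = T <-> F = F
~Q = ~F = T
(V <-> S) nor ~Q = F nor T = F
U -> ((V <-> S) nor ~Q) = F -> F = T
R <-> (U -> ((V <-> S) nor ~Q)) = F <-> T = F
Hence (A) is false.

(B): This is ((~R nor S) <-> P) xor (~V -> U).

~R = ~F = T
~R nor S = T nor F = F
(~R nor S) <-> P = F <-> F = T
~V = ~T = F
~V -> U = F -> F = T
((~R nor S) <-> P) xor (~V -> U) = T xor T = F
Hence (B) is false.

(A) false / (B) false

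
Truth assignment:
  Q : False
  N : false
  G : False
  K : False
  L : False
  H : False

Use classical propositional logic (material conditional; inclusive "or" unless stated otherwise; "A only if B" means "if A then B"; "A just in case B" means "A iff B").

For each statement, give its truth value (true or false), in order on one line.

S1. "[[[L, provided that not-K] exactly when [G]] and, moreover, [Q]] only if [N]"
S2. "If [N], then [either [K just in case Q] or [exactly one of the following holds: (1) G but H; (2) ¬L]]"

S1 True; S2 True

S1: Parsed as (((~K -> L) <-> G) & Q) -> N

~K = ~F = T
~K -> L = T -> F = F
(~K -> L) <-> G = F <-> F = T
((~K -> L) <-> G) & Q = T & F = F
(((~K -> L) <-> G) & Q) -> N = F -> F = T
Hence S1 is true.

S2: In symbols: N -> ((K <-> Q) | ((G & H) xor ~L))

K <-> Q = F <-> F = T
G & H = F & F = F
~L = ~F = T
(G & H) xor ~L = F xor T = T
(K <-> Q) | ((G & H) xor ~L) = T | T = T
N -> ((K <-> Q) | ((G & H) xor ~L)) = F -> T = T
So S2 is true.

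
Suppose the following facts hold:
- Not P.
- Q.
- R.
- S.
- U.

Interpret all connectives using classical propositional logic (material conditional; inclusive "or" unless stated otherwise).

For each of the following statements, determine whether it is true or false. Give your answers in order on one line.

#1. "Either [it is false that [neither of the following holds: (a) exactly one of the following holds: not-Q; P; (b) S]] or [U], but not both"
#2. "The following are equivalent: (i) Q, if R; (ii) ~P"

#1 False, #2 True

#1: In symbols: ~((~Q xor P) nor S) xor U

~Q = ~T = F
~Q xor P = F xor F = F
(~Q xor P) nor S = F nor T = F
~((~Q xor P) nor S) = ~F = T
~((~Q xor P) nor S) xor U = T xor T = F
Hence #1 is false.

#2: Parsed as (R -> Q) <-> ~P

R -> Q = T -> T = T
~P = ~F = T
(R -> Q) <-> ~P = T <-> T = T
Hence #2 is true.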